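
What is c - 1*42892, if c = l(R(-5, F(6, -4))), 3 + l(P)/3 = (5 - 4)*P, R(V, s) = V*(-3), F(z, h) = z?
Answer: -42856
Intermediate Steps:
R(V, s) = -3*V
l(P) = -9 + 3*P (l(P) = -9 + 3*((5 - 4)*P) = -9 + 3*(1*P) = -9 + 3*P)
c = 36 (c = -9 + 3*(-3*(-5)) = -9 + 3*15 = -9 + 45 = 36)
c - 1*42892 = 36 - 1*42892 = 36 - 42892 = -42856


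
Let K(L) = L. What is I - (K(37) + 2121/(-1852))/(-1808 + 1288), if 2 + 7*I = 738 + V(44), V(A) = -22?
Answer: 98296483/963040 ≈ 102.07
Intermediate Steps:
I = 102 (I = -2/7 + (738 - 22)/7 = -2/7 + (1/7)*716 = -2/7 + 716/7 = 102)
I - (K(37) + 2121/(-1852))/(-1808 + 1288) = 102 - (37 + 2121/(-1852))/(-1808 + 1288) = 102 - (37 + 2121*(-1/1852))/(-520) = 102 - (37 - 2121/1852)*(-1)/520 = 102 - 66403*(-1)/(1852*520) = 102 - 1*(-66403/963040) = 102 + 66403/963040 = 98296483/963040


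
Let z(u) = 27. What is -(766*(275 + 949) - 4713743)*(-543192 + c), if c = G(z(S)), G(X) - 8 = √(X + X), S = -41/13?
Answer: -2051149150256 + 11328477*√6 ≈ -2.0511e+12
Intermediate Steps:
S = -41/13 (S = -41*1/13 = -41/13 ≈ -3.1538)
G(X) = 8 + √2*√X (G(X) = 8 + √(X + X) = 8 + √(2*X) = 8 + √2*√X)
c = 8 + 3*√6 (c = 8 + √2*√27 = 8 + √2*(3*√3) = 8 + 3*√6 ≈ 15.348)
-(766*(275 + 949) - 4713743)*(-543192 + c) = -(766*(275 + 949) - 4713743)*(-543192 + (8 + 3*√6)) = -(766*1224 - 4713743)*(-543184 + 3*√6) = -(937584 - 4713743)*(-543184 + 3*√6) = -(-3776159)*(-543184 + 3*√6) = -(2051149150256 - 11328477*√6) = -2051149150256 + 11328477*√6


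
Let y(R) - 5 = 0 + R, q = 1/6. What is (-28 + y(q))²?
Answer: 18769/36 ≈ 521.36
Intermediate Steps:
q = ⅙ ≈ 0.16667
y(R) = 5 + R (y(R) = 5 + (0 + R) = 5 + R)
(-28 + y(q))² = (-28 + (5 + ⅙))² = (-28 + 31/6)² = (-137/6)² = 18769/36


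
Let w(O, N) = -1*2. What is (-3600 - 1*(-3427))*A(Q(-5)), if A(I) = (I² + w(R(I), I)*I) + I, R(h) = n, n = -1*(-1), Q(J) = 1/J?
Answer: -1038/25 ≈ -41.520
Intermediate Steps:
Q(J) = 1/J
n = 1
R(h) = 1
w(O, N) = -2
A(I) = I² - I (A(I) = (I² - 2*I) + I = I² - I)
(-3600 - 1*(-3427))*A(Q(-5)) = (-3600 - 1*(-3427))*((-1 + 1/(-5))/(-5)) = (-3600 + 3427)*(-(-1 - ⅕)/5) = -(-173)*(-6)/(5*5) = -173*6/25 = -1038/25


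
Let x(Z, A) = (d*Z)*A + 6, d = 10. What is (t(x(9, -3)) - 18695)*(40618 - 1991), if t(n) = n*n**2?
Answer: -711449043253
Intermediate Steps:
x(Z, A) = 6 + 10*A*Z (x(Z, A) = (10*Z)*A + 6 = 10*A*Z + 6 = 6 + 10*A*Z)
t(n) = n**3
(t(x(9, -3)) - 18695)*(40618 - 1991) = ((6 + 10*(-3)*9)**3 - 18695)*(40618 - 1991) = ((6 - 270)**3 - 18695)*38627 = ((-264)**3 - 18695)*38627 = (-18399744 - 18695)*38627 = -18418439*38627 = -711449043253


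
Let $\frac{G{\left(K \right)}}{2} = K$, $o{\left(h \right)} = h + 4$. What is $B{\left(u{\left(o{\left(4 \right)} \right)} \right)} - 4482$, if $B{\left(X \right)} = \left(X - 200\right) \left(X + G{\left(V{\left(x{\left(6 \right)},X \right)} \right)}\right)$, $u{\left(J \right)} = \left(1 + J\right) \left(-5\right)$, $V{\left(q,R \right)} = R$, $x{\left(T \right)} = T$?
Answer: $28593$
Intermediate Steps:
$o{\left(h \right)} = 4 + h$
$u{\left(J \right)} = -5 - 5 J$
$G{\left(K \right)} = 2 K$
$B{\left(X \right)} = 3 X \left(-200 + X\right)$ ($B{\left(X \right)} = \left(X - 200\right) \left(X + 2 X\right) = \left(-200 + X\right) 3 X = 3 X \left(-200 + X\right)$)
$B{\left(u{\left(o{\left(4 \right)} \right)} \right)} - 4482 = 3 \left(-5 - 5 \left(4 + 4\right)\right) \left(-200 - \left(5 + 5 \left(4 + 4\right)\right)\right) - 4482 = 3 \left(-5 - 40\right) \left(-200 - 45\right) - 4482 = 3 \left(-45\right) \left(-200 - 45\right) - 4482 = 3 \left(-45\right) \left(-245\right) - 4482 = 33075 - 4482 = 28593$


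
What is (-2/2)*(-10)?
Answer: 10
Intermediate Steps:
(-2/2)*(-10) = ((½)*(-2))*(-10) = -1*(-10) = 10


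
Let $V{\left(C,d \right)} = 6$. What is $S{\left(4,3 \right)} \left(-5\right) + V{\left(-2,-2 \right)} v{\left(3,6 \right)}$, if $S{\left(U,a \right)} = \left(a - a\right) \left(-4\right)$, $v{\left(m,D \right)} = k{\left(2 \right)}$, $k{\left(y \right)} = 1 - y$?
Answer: $-6$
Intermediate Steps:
$v{\left(m,D \right)} = -1$ ($v{\left(m,D \right)} = 1 - 2 = -1$)
$S{\left(U,a \right)} = 0$ ($S{\left(U,a \right)} = 0 \left(-4\right) = 0$)
$S{\left(4,3 \right)} \left(-5\right) + V{\left(-2,-2 \right)} v{\left(3,6 \right)} = 0 \left(-5\right) + 6 \left(-1\right) = 0 - 6 = -6$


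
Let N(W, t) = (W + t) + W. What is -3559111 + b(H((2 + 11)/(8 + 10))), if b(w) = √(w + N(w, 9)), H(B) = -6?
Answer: -3559111 + 3*I ≈ -3.5591e+6 + 3.0*I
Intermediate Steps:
N(W, t) = t + 2*W
b(w) = √(9 + 3*w) (b(w) = √(w + (9 + 2*w)) = √(9 + 3*w))
-3559111 + b(H((2 + 11)/(8 + 10))) = -3559111 + √(9 + 3*(-6)) = -3559111 + √(9 - 18) = -3559111 + √(-9) = -3559111 + 3*I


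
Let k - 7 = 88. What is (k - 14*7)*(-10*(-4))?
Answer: -120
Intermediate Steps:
k = 95 (k = 7 + 88 = 95)
(k - 14*7)*(-10*(-4)) = (95 - 14*7)*(-10*(-4)) = (95 - 98)*40 = -3*40 = -120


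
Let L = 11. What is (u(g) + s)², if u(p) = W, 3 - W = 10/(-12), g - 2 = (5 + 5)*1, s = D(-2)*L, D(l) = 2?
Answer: 24025/36 ≈ 667.36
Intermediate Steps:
s = 22 (s = 2*11 = 22)
g = 12 (g = 2 + (5 + 5)*1 = 2 + 10*1 = 2 + 10 = 12)
W = 23/6 (W = 3 - 10/(-12) = 3 - 10*(-1)/12 = 3 - 1*(-⅚) = 3 + ⅚ = 23/6 ≈ 3.8333)
u(p) = 23/6
(u(g) + s)² = (23/6 + 22)² = (155/6)² = 24025/36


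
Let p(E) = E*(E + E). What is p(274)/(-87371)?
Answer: -150152/87371 ≈ -1.7186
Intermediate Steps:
p(E) = 2*E² (p(E) = E*(2*E) = 2*E²)
p(274)/(-87371) = (2*274²)/(-87371) = (2*75076)*(-1/87371) = 150152*(-1/87371) = -150152/87371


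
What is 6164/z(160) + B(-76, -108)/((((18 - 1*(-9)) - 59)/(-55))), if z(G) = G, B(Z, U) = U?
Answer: -1471/10 ≈ -147.10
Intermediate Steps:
6164/z(160) + B(-76, -108)/((((18 - 1*(-9)) - 59)/(-55))) = 6164/160 - 108*(-55/((18 - 1*(-9)) - 59)) = 6164*(1/160) - 108*(-55/((18 + 9) - 59)) = 1541/40 - 108*(-55/(27 - 59)) = 1541/40 - 108/((-32*(-1/55))) = 1541/40 - 108/32/55 = 1541/40 - 108*55/32 = 1541/40 - 1485/8 = -1471/10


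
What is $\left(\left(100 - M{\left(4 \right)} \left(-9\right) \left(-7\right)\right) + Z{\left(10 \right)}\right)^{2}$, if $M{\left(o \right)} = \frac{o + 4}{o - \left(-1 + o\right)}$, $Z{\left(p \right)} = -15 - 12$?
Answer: $185761$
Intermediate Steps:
$Z{\left(p \right)} = -27$
$M{\left(o \right)} = 4 + o$ ($M{\left(o \right)} = \frac{4 + o}{1} = \left(4 + o\right) 1 = 4 + o$)
$\left(\left(100 - M{\left(4 \right)} \left(-9\right) \left(-7\right)\right) + Z{\left(10 \right)}\right)^{2} = \left(\left(100 - \left(4 + 4\right) \left(-9\right) \left(-7\right)\right) - 27\right)^{2} = \left(\left(100 - 8 \left(-9\right) \left(-7\right)\right) - 27\right)^{2} = \left(\left(100 - \left(-72\right) \left(-7\right)\right) - 27\right)^{2} = \left(\left(100 - 504\right) - 27\right)^{2} = \left(-404 - 27\right)^{2} = \left(-431\right)^{2} = 185761$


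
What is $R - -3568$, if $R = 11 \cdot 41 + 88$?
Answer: $4107$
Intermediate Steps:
$R = 539$ ($R = 451 + 88 = 539$)
$R - -3568 = 539 - -3568 = 539 + 3568 = 4107$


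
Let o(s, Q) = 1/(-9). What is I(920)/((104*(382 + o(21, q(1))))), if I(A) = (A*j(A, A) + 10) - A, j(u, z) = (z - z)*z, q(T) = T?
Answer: -45/1964 ≈ -0.022912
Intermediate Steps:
j(u, z) = 0 (j(u, z) = 0*z = 0)
o(s, Q) = -1/9
I(A) = 10 - A (I(A) = (A*0 + 10) - A = (0 + 10) - A = 10 - A)
I(920)/((104*(382 + o(21, q(1))))) = (10 - 1*920)/((104*(382 - 1/9))) = (10 - 920)/((104*(3437/9))) = -910/357448/9 = -910*9/357448 = -45/1964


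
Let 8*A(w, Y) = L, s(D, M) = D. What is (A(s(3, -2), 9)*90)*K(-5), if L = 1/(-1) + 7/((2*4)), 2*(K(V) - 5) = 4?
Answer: -315/32 ≈ -9.8438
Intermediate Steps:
K(V) = 7 (K(V) = 5 + (½)*4 = 5 + 2 = 7)
L = -⅛ (L = 1*(-1) + 7/8 = -1 + 7*(⅛) = -1 + 7/8 = -⅛ ≈ -0.12500)
A(w, Y) = -1/64 (A(w, Y) = (⅛)*(-⅛) = -1/64)
(A(s(3, -2), 9)*90)*K(-5) = -1/64*90*7 = -45/32*7 = -315/32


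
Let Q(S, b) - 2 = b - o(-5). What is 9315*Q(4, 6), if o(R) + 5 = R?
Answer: 167670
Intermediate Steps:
o(R) = -5 + R
Q(S, b) = 12 + b (Q(S, b) = 2 + (b - (-5 - 5)) = 2 + (b - 1*(-10)) = 2 + (b + 10) = 2 + (10 + b) = 12 + b)
9315*Q(4, 6) = 9315*(12 + 6) = 9315*18 = 167670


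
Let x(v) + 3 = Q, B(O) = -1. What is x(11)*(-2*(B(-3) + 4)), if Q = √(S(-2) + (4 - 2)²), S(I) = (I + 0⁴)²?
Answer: 18 - 12*√2 ≈ 1.0294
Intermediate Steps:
S(I) = I² (S(I) = (I + 0)² = I²)
Q = 2*√2 (Q = √((-2)² + (4 - 2)²) = √(4 + 2²) = √(4 + 4) = √8 = 2*√2 ≈ 2.8284)
x(v) = -3 + 2*√2
x(11)*(-2*(B(-3) + 4)) = (-3 + 2*√2)*(-2*(-1 + 4)) = (-3 + 2*√2)*(-2*3) = (-3 + 2*√2)*(-6) = 18 - 12*√2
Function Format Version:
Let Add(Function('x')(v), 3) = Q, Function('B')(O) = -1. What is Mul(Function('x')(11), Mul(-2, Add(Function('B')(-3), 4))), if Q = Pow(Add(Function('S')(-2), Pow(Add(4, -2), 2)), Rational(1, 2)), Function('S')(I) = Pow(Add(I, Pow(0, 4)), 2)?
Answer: Add(18, Mul(-12, Pow(2, Rational(1, 2)))) ≈ 1.0294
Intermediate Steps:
Function('S')(I) = Pow(I, 2) (Function('S')(I) = Pow(Add(I, 0), 2) = Pow(I, 2))
Q = Mul(2, Pow(2, Rational(1, 2))) (Q = Pow(Add(Pow(-2, 2), Pow(Add(4, -2), 2)), Rational(1, 2)) = Pow(Add(4, Pow(2, 2)), Rational(1, 2)) = Pow(Add(4, 4), Rational(1, 2)) = Pow(8, Rational(1, 2)) = Mul(2, Pow(2, Rational(1, 2))) ≈ 2.8284)
Function('x')(v) = Add(-3, Mul(2, Pow(2, Rational(1, 2))))
Mul(Function('x')(11), Mul(-2, Add(Function('B')(-3), 4))) = Mul(Add(-3, Mul(2, Pow(2, Rational(1, 2)))), Mul(-2, Add(-1, 4))) = Mul(Add(-3, Mul(2, Pow(2, Rational(1, 2)))), Mul(-2, 3)) = Mul(Add(-3, Mul(2, Pow(2, Rational(1, 2)))), -6) = Add(18, Mul(-12, Pow(2, Rational(1, 2))))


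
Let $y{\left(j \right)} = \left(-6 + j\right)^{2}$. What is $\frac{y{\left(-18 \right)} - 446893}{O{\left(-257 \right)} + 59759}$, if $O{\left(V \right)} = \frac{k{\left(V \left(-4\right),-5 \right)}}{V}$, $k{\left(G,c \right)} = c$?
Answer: $- \frac{114703469}{15358068} \approx -7.4686$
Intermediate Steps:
$O{\left(V \right)} = - \frac{5}{V}$
$\frac{y{\left(-18 \right)} - 446893}{O{\left(-257 \right)} + 59759} = \frac{\left(-6 - 18\right)^{2} - 446893}{- \frac{5}{-257} + 59759} = \frac{\left(-24\right)^{2} - 446893}{\left(-5\right) \left(- \frac{1}{257}\right) + 59759} = \frac{576 - 446893}{\frac{5}{257} + 59759} = - \frac{446317}{\frac{15358068}{257}} = \left(-446317\right) \frac{257}{15358068} = - \frac{114703469}{15358068}$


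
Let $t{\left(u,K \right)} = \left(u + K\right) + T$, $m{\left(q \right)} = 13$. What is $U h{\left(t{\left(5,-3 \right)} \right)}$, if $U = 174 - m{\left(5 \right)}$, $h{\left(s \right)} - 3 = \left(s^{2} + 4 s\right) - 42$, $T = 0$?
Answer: $-4347$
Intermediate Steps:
$t{\left(u,K \right)} = K + u$ ($t{\left(u,K \right)} = \left(u + K\right) + 0 = \left(K + u\right) + 0 = K + u$)
$h{\left(s \right)} = -39 + s^{2} + 4 s$ ($h{\left(s \right)} = 3 - \left(42 - s^{2} - 4 s\right) = 3 + \left(-42 + s^{2} + 4 s\right) = -39 + s^{2} + 4 s$)
$U = 161$ ($U = 174 - 13 = 161$)
$U h{\left(t{\left(5,-3 \right)} \right)} = 161 \left(-39 + \left(-3 + 5\right)^{2} + 4 \left(-3 + 5\right)\right) = 161 \left(-39 + 2^{2} + 4 \cdot 2\right) = 161 \left(-39 + 4 + 8\right) = 161 \left(-27\right) = -4347$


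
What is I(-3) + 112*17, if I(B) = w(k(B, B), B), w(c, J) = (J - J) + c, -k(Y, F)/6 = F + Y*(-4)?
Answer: 1850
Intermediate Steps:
k(Y, F) = -6*F + 24*Y (k(Y, F) = -6*(F + Y*(-4)) = -6*(F - 4*Y) = -6*F + 24*Y)
w(c, J) = c (w(c, J) = 0 + c = c)
I(B) = 18*B (I(B) = -6*B + 24*B = 18*B)
I(-3) + 112*17 = 18*(-3) + 112*17 = -54 + 1904 = 1850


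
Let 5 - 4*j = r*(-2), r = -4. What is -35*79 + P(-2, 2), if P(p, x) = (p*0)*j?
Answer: -2765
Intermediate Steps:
j = -¾ (j = 5/4 - (-1)*(-2) = 5/4 - ¼*8 = 5/4 - 2 = -¾ ≈ -0.75000)
P(p, x) = 0 (P(p, x) = (p*0)*(-¾) = 0*(-¾) = 0)
-35*79 + P(-2, 2) = -35*79 + 0 = -2765 + 0 = -2765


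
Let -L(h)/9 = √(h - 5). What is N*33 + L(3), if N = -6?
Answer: -198 - 9*I*√2 ≈ -198.0 - 12.728*I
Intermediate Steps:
L(h) = -9*√(-5 + h) (L(h) = -9*√(h - 5) = -9*√(-5 + h))
N*33 + L(3) = -6*33 - 9*√(-5 + 3) = -198 - 9*I*√2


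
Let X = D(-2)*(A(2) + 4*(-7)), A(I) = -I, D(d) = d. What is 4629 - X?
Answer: 4569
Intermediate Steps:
X = 60 (X = -2*(-1*2 + 4*(-7)) = -2*(-2 - 28) = -2*(-30) = 60)
4629 - X = 4629 - 1*60 = 4629 - 60 = 4569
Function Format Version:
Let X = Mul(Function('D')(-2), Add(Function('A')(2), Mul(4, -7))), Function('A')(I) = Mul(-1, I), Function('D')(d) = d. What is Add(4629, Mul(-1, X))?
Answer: 4569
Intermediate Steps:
X = 60 (X = Mul(-2, Add(Mul(-1, 2), Mul(4, -7))) = Mul(-2, Add(-2, -28)) = Mul(-2, -30) = 60)
Add(4629, Mul(-1, X)) = Add(4629, Mul(-1, 60)) = Add(4629, -60) = 4569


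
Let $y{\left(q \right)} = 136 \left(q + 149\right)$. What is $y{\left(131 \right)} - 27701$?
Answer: $10379$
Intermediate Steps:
$y{\left(q \right)} = 20264 + 136 q$ ($y{\left(q \right)} = 136 \left(149 + q\right) = 20264 + 136 q$)
$y{\left(131 \right)} - 27701 = \left(20264 + 136 \cdot 131\right) - 27701 = \left(20264 + 17816\right) - 27701 = 38080 - 27701 = 10379$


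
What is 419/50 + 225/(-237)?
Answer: 29351/3950 ≈ 7.4306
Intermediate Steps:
419/50 + 225/(-237) = 419*(1/50) + 225*(-1/237) = 419/50 - 75/79 = 29351/3950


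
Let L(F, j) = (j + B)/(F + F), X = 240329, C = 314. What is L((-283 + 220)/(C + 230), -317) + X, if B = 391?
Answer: 15120599/63 ≈ 2.4001e+5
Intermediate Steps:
L(F, j) = (391 + j)/(2*F) (L(F, j) = (j + 391)/(F + F) = (391 + j)/((2*F)) = (391 + j)*(1/(2*F)) = (391 + j)/(2*F))
L((-283 + 220)/(C + 230), -317) + X = (391 - 317)/(2*(((-283 + 220)/(314 + 230)))) + 240329 = (½)*74/(-63/544) + 240329 = (½)*(-544/63)*74 + 240329 = -20128/63 + 240329 = 15120599/63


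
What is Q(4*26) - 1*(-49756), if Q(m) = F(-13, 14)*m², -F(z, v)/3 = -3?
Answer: 147100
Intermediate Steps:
F(z, v) = 9 (F(z, v) = -3*(-3) = 9)
Q(m) = 9*m²
Q(4*26) - 1*(-49756) = 9*(4*26)² - 1*(-49756) = 9*104² + 49756 = 9*10816 + 49756 = 97344 + 49756 = 147100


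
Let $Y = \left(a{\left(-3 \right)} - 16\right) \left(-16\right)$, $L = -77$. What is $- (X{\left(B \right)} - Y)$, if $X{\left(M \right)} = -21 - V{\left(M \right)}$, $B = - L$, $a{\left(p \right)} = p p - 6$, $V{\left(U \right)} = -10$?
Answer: $219$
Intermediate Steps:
$a{\left(p \right)} = -6 + p^{2}$ ($a{\left(p \right)} = p^{2} - 6 = -6 + p^{2}$)
$Y = 208$ ($Y = \left(\left(-6 + \left(-3\right)^{2}\right) - 16\right) \left(-16\right) = \left(\left(-6 + 9\right) - 16\right) \left(-16\right) = \left(3 - 16\right) \left(-16\right) = \left(-13\right) \left(-16\right) = 208$)
$B = 77$ ($B = \left(-1\right) \left(-77\right) = 77$)
$X{\left(M \right)} = -11$ ($X{\left(M \right)} = -21 - -10 = -21 + 10 = -11$)
$- (X{\left(B \right)} - Y) = - (-11 - 208) = \left(-1\right) \left(-219\right) = 219$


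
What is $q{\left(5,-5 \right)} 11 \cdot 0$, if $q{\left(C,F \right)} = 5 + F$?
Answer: $0$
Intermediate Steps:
$q{\left(5,-5 \right)} 11 \cdot 0 = \left(5 - 5\right) 11 \cdot 0 = 0 \cdot 11 \cdot 0 = 0 \cdot 0 = 0$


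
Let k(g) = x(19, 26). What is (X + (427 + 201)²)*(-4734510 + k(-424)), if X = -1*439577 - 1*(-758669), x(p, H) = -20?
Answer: -3377973526280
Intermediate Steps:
k(g) = -20
X = 319092 (X = -439577 + 758669 = 319092)
(X + (427 + 201)²)*(-4734510 + k(-424)) = (319092 + (427 + 201)²)*(-4734510 - 20) = (319092 + 628²)*(-4734530) = (319092 + 394384)*(-4734530) = 713476*(-4734530) = -3377973526280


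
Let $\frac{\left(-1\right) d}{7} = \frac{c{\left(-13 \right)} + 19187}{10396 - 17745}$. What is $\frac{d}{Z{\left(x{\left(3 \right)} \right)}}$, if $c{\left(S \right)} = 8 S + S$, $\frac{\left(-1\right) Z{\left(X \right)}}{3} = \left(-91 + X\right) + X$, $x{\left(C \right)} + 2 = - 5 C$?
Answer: $\frac{26698}{551175} \approx 0.048438$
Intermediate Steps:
$x{\left(C \right)} = -2 - 5 C$
$Z{\left(X \right)} = 273 - 6 X$ ($Z{\left(X \right)} = - 3 \left(\left(-91 + X\right) + X\right) = - 3 \left(-91 + 2 X\right) = 273 - 6 X$)
$c{\left(S \right)} = 9 S$
$d = \frac{133490}{7349}$ ($d = - 7 \frac{9 \left(-13\right) + 19187}{10396 - 17745} = - 7 \frac{-117 + 19187}{-7349} = - 7 \cdot 19070 \left(- \frac{1}{7349}\right) = \left(-7\right) \left(- \frac{19070}{7349}\right) = \frac{133490}{7349} \approx 18.164$)
$\frac{d}{Z{\left(x{\left(3 \right)} \right)}} = \frac{133490}{7349 \left(273 - 6 \left(-2 - 15\right)\right)} = \frac{133490}{7349 \left(273 - -102\right)} = \frac{133490}{7349 \left(273 + 102\right)} = \frac{133490}{7349 \cdot 375} = \frac{133490}{7349} \cdot \frac{1}{375} = \frac{26698}{551175}$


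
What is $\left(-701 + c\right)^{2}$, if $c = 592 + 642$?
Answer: $284089$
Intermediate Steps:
$c = 1234$
$\left(-701 + c\right)^{2} = \left(-701 + 1234\right)^{2} = 533^{2} = 284089$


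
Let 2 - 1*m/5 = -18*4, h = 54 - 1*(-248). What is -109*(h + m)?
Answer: -73248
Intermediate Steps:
h = 302 (h = 54 + 248 = 302)
m = 370 (m = 10 - (-90)*4 = 10 - 5*(-72) = 10 + 360 = 370)
-109*(h + m) = -109*(302 + 370) = -109*672 = -73248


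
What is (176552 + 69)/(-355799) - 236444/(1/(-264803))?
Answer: 22276959842028447/355799 ≈ 6.2611e+10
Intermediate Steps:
(176552 + 69)/(-355799) - 236444/(1/(-264803)) = 176621*(-1/355799) - 236444/(-1/264803) = -176621/355799 - 236444*(-264803) = -176621/355799 + 62611080532 = 22276959842028447/355799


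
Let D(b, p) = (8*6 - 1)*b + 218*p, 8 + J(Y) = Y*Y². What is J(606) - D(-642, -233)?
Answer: 222625976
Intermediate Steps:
J(Y) = -8 + Y³ (J(Y) = -8 + Y*Y² = -8 + Y³)
D(b, p) = 47*b + 218*p (D(b, p) = (48 - 1)*b + 218*p = 47*b + 218*p)
J(606) - D(-642, -233) = (-8 + 606³) - (47*(-642) + 218*(-233)) = (-8 + 222545016) - (-30174 - 50794) = 222545008 - 1*(-80968) = 222545008 + 80968 = 222625976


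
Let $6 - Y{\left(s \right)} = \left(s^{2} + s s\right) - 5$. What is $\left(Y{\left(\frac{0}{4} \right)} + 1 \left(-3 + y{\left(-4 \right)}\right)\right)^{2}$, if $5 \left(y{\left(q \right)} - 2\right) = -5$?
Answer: $81$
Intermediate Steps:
$y{\left(q \right)} = 1$ ($y{\left(q \right)} = 2 + \frac{1}{5} \left(-5\right) = 2 - 1 = 1$)
$Y{\left(s \right)} = 11 - 2 s^{2}$ ($Y{\left(s \right)} = 6 - \left(\left(s^{2} + s s\right) - 5\right) = 6 - \left(\left(s^{2} + s^{2}\right) - 5\right) = 6 - \left(2 s^{2} - 5\right) = 6 - \left(-5 + 2 s^{2}\right) = 11 - 2 s^{2}$)
$\left(Y{\left(\frac{0}{4} \right)} + 1 \left(-3 + y{\left(-4 \right)}\right)\right)^{2} = \left(\left(11 - 2 \left(\frac{0}{4}\right)^{2}\right) + 1 \left(-3 + 1\right)\right)^{2} = \left(\left(11 - 2 \left(0 \cdot \frac{1}{4}\right)^{2}\right) + 1 \left(-2\right)\right)^{2} = \left(\left(11 - 2 \cdot 0^{2}\right) - 2\right)^{2} = \left(\left(11 - 0\right) - 2\right)^{2} = \left(\left(11 + 0\right) - 2\right)^{2} = \left(11 - 2\right)^{2} = 9^{2} = 81$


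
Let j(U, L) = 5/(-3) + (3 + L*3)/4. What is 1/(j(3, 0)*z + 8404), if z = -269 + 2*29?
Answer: 12/103169 ≈ 0.00011631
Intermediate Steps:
z = -211 (z = -269 + 58 = -211)
j(U, L) = -11/12 + 3*L/4 (j(U, L) = 5*(-1/3) + (3 + 3*L)*(1/4) = -5/3 + (3/4 + 3*L/4) = -11/12 + 3*L/4)
1/(j(3, 0)*z + 8404) = 1/((-11/12 + (3/4)*0)*(-211) + 8404) = 1/((-11/12 + 0)*(-211) + 8404) = 1/(-11/12*(-211) + 8404) = 1/(2321/12 + 8404) = 1/(103169/12) = 12/103169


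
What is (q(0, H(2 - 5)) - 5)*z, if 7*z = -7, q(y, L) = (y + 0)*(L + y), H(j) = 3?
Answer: 5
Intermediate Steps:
q(y, L) = y*(L + y)
z = -1 (z = (1/7)*(-7) = -1)
(q(0, H(2 - 5)) - 5)*z = (0*(3 + 0) - 5)*(-1) = (0*3 - 5)*(-1) = (0 - 5)*(-1) = -5*(-1) = 5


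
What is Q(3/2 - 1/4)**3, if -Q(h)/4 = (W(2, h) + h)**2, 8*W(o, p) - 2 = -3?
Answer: -531441/4096 ≈ -129.75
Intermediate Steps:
W(o, p) = -1/8 (W(o, p) = 1/4 + (1/8)*(-3) = 1/4 - 3/8 = -1/8)
Q(h) = -4*(-1/8 + h)**2
Q(3/2 - 1/4)**3 = (-(-1 + 8*(3/2 - 1/4))**2/16)**3 = (-(-1 + 8*(5/4))**2/16)**3 = (-(-1 + 10)**2/16)**3 = (-1/16*9**2)**3 = (-1/16*81)**3 = (-81/16)**3 = -531441/4096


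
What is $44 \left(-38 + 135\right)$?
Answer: $4268$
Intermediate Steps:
$44 \left(-38 + 135\right) = 44 \cdot 97 = 4268$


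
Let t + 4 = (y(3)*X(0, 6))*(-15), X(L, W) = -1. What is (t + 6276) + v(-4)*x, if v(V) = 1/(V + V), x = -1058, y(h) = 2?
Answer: 25737/4 ≈ 6434.3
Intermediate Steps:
t = 26 (t = -4 + (2*(-1))*(-15) = -4 - 2*(-15) = -4 + 30 = 26)
v(V) = 1/(2*V)
(t + 6276) + v(-4)*x = (26 + 6276) + ((1/2)/(-4))*(-1058) = 6302 + ((1/2)*(-1/4))*(-1058) = 6302 - 1/8*(-1058) = 6302 + 529/4 = 25737/4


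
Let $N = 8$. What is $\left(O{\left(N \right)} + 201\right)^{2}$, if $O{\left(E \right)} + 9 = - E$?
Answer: $33856$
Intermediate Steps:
$O{\left(E \right)} = -9 - E$
$\left(O{\left(N \right)} + 201\right)^{2} = \left(\left(-9 - 8\right) + 201\right)^{2} = \left(-17 + 201\right)^{2} = 184^{2} = 33856$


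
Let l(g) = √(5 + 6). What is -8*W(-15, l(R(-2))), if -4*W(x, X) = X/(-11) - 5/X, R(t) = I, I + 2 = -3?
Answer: -12*√11/11 ≈ -3.6181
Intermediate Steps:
I = -5 (I = -2 - 3 = -5)
R(t) = -5
l(g) = √11
W(x, X) = X/44 + 5/(4*X) (W(x, X) = -(X/(-11) - 5/X)/4 = -(X*(-1/11) - 5/X)/4 = -(-X/11 - 5/X)/4 = -(-5/X - X/11)/4 = X/44 + 5/(4*X))
-8*W(-15, l(R(-2))) = -2*(55 + (√11)²)/(11*(√11)) = -2*√11/11*(55 + 11)/11 = -2*√11/11*66/11 = -12*√11/11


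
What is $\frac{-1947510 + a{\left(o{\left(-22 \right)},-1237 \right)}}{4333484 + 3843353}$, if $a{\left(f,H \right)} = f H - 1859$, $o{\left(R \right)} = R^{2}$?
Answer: $- \frac{2548077}{8176837} \approx -0.31162$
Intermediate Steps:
$a{\left(f,H \right)} = -1859 + H f$ ($a{\left(f,H \right)} = H f - 1859 = -1859 + H f$)
$\frac{-1947510 + a{\left(o{\left(-22 \right)},-1237 \right)}}{4333484 + 3843353} = \frac{-1947510 - \left(1859 + 1237 \left(-22\right)^{2}\right)}{4333484 + 3843353} = \frac{-1947510 - 600567}{8176837} = \left(-1947510 - 600567\right) \frac{1}{8176837} = \left(-2548077\right) \frac{1}{8176837} = - \frac{2548077}{8176837}$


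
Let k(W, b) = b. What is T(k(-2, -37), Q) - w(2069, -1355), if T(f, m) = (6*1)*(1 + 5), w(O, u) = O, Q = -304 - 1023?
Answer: -2033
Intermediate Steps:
Q = -1327
T(f, m) = 36 (T(f, m) = 6*6 = 36)
T(k(-2, -37), Q) - w(2069, -1355) = 36 - 1*2069 = 36 - 2069 = -2033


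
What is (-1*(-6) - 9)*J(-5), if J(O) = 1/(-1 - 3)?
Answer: ¾ ≈ 0.75000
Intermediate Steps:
J(O) = -¼ (J(O) = 1/(-4) = -¼)
(-1*(-6) - 9)*J(-5) = (-1*(-6) - 9)*(-¼) = (6 - 9)*(-¼) = -3*(-¼) = ¾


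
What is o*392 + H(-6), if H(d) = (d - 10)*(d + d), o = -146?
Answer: -57040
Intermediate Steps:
H(d) = 2*d*(-10 + d) (H(d) = (-10 + d)*(2*d) = 2*d*(-10 + d))
o*392 + H(-6) = -146*392 + 2*(-6)*(-10 - 6) = -57232 + 2*(-6)*(-16) = -57232 + 192 = -57040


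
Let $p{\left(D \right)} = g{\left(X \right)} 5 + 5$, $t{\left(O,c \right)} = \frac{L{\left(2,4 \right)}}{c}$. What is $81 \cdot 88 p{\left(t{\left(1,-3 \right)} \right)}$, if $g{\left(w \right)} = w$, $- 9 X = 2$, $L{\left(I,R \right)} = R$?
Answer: $27720$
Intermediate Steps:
$X = - \frac{2}{9}$ ($X = \left(- \frac{1}{9}\right) 2 = - \frac{2}{9} \approx -0.22222$)
$t{\left(O,c \right)} = \frac{4}{c}$
$p{\left(D \right)} = \frac{35}{9}$ ($p{\left(D \right)} = \left(- \frac{2}{9}\right) 5 + 5 = - \frac{10}{9} + 5 = \frac{35}{9}$)
$81 \cdot 88 p{\left(t{\left(1,-3 \right)} \right)} = 81 \cdot 88 \cdot \frac{35}{9} = 7128 \cdot \frac{35}{9} = 27720$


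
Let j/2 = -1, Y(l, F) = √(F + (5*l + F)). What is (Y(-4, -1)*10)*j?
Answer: -20*I*√22 ≈ -93.808*I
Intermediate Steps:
Y(l, F) = √(2*F + 5*l) (Y(l, F) = √(F + (F + 5*l)) = √(2*F + 5*l))
j = -2 (j = 2*(-1) = -2)
(Y(-4, -1)*10)*j = (√(2*(-1) + 5*(-4))*10)*(-2) = (√(-2 - 20)*10)*(-2) = (√(-22)*10)*(-2) = ((I*√22)*10)*(-2) = (10*I*√22)*(-2) = -20*I*√22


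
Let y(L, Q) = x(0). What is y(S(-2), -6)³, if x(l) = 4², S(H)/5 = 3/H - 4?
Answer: 4096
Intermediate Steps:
S(H) = -20 + 15/H (S(H) = 5*(3/H - 4) = 5*(-4 + 3/H) = -20 + 15/H)
x(l) = 16
y(L, Q) = 16
y(S(-2), -6)³ = 16³ = 4096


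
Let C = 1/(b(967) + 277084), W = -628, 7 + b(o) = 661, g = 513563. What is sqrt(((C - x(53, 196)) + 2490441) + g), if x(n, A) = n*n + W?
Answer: 5*sqrt(9262232529174390)/277738 ≈ 1732.6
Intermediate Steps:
b(o) = 654 (b(o) = -7 + 661 = 654)
x(n, A) = -628 + n**2 (x(n, A) = n*n - 628 = n**2 - 628 = -628 + n**2)
C = 1/277738 (C = 1/(654 + 277084) = 1/277738 ≈ 3.6005e-6)
sqrt(((C - x(53, 196)) + 2490441) + g) = sqrt(((1/277738 - (-628 + 53**2)) + 2490441) + 513563) = sqrt(((1/277738 - (-628 + 2809)) + 2490441) + 513563) = sqrt(((1/277738 - 1*2181) + 2490441) + 513563) = sqrt(((1/277738 - 2181) + 2490441) + 513563) = sqrt((-605746577/277738 + 2490441) + 513563) = sqrt(691084355881/277738 + 513563) = sqrt(833720316375/277738) = 5*sqrt(9262232529174390)/277738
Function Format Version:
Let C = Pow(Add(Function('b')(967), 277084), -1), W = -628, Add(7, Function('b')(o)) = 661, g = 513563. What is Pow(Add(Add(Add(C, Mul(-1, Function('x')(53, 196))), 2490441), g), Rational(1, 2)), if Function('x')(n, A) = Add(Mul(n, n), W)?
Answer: Mul(Rational(5, 277738), Pow(9262232529174390, Rational(1, 2))) ≈ 1732.6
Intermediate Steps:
Function('b')(o) = 654 (Function('b')(o) = Add(-7, 661) = 654)
Function('x')(n, A) = Add(-628, Pow(n, 2)) (Function('x')(n, A) = Add(Mul(n, n), -628) = Add(Pow(n, 2), -628) = Add(-628, Pow(n, 2)))
C = Rational(1, 277738) (C = Pow(Add(654, 277084), -1) = Pow(277738, -1) = Rational(1, 277738) ≈ 3.6005e-6)
Pow(Add(Add(Add(C, Mul(-1, Function('x')(53, 196))), 2490441), g), Rational(1, 2)) = Pow(Add(Add(Add(Rational(1, 277738), Mul(-1, Add(-628, Pow(53, 2)))), 2490441), 513563), Rational(1, 2)) = Pow(Add(Add(Add(Rational(1, 277738), Mul(-1, Add(-628, 2809))), 2490441), 513563), Rational(1, 2)) = Pow(Add(Add(Add(Rational(1, 277738), Mul(-1, 2181)), 2490441), 513563), Rational(1, 2)) = Pow(Add(Add(Add(Rational(1, 277738), -2181), 2490441), 513563), Rational(1, 2)) = Pow(Add(Add(Rational(-605746577, 277738), 2490441), 513563), Rational(1, 2)) = Pow(Add(Rational(691084355881, 277738), 513563), Rational(1, 2)) = Pow(Rational(833720316375, 277738), Rational(1, 2)) = Mul(Rational(5, 277738), Pow(9262232529174390, Rational(1, 2)))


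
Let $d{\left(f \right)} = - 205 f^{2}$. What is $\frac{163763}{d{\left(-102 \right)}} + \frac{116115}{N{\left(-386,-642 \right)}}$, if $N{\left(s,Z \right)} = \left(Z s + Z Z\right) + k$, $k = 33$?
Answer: $\frac{46522446811}{469226798460} \approx 0.099147$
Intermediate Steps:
$N{\left(s,Z \right)} = 33 + Z^{2} + Z s$ ($N{\left(s,Z \right)} = \left(Z s + Z Z\right) + 33 = \left(Z s + Z^{2}\right) + 33 = \left(Z^{2} + Z s\right) + 33 = 33 + Z^{2} + Z s$)
$\frac{163763}{d{\left(-102 \right)}} + \frac{116115}{N{\left(-386,-642 \right)}} = \frac{163763}{\left(-205\right) \left(-102\right)^{2}} + \frac{116115}{33 + \left(-642\right)^{2} - -247812} = \frac{163763}{\left(-205\right) 10404} + \frac{116115}{33 + 412164 + 247812} = \frac{163763}{-2132820} + \frac{116115}{660009} = 163763 \left(- \frac{1}{2132820}\right) + 116115 \cdot \frac{1}{660009} = - \frac{163763}{2132820} + \frac{38705}{220003} = \frac{46522446811}{469226798460}$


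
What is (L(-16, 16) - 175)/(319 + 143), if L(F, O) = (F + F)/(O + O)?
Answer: -8/21 ≈ -0.38095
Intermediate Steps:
L(F, O) = F/O (L(F, O) = (2*F)/((2*O)) = (2*F)*(1/(2*O)) = F/O)
(L(-16, 16) - 175)/(319 + 143) = (-16/16 - 175)/(319 + 143) = (-16*1/16 - 175)/462 = (-1 - 175)*(1/462) = -176*1/462 = -8/21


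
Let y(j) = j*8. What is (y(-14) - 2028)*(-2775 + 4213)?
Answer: -3077320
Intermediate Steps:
y(j) = 8*j
(y(-14) - 2028)*(-2775 + 4213) = (8*(-14) - 2028)*(-2775 + 4213) = (-112 - 2028)*1438 = -2140*1438 = -3077320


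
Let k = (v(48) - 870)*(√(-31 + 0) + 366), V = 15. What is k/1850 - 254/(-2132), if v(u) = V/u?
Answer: -271263077/1577680 - 2783*I*√31/5920 ≈ -171.94 - 2.6174*I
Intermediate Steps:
v(u) = 15/u
k = -2546445/8 - 13915*I*√31/16 (k = (15/48 - 870)*(√(-31 + 0) + 366) = (15*(1/48) - 870)*(√(-31) + 366) = (5/16 - 870)*(I*√31 + 366) = -13915*(366 + I*√31)/16 = -2546445/8 - 13915*I*√31/16 ≈ -3.1831e+5 - 4842.2*I)
k/1850 - 254/(-2132) = (-2546445/8 - 13915*I*√31/16)/1850 - 254/(-2132) = (-2546445/8 - 13915*I*√31/16)*(1/1850) - 254*(-1/2132) = (-509289/2960 - 2783*I*√31/5920) + 127/1066 = -271263077/1577680 - 2783*I*√31/5920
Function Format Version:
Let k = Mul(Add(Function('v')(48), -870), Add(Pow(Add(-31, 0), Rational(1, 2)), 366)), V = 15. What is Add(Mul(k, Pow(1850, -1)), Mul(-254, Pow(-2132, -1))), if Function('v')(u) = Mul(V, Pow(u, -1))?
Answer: Add(Rational(-271263077, 1577680), Mul(Rational(-2783, 5920), I, Pow(31, Rational(1, 2)))) ≈ Add(-171.94, Mul(-2.6174, I))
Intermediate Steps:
Function('v')(u) = Mul(15, Pow(u, -1))
k = Add(Rational(-2546445, 8), Mul(Rational(-13915, 16), I, Pow(31, Rational(1, 2)))) (k = Mul(Add(Mul(15, Pow(48, -1)), -870), Add(Pow(Add(-31, 0), Rational(1, 2)), 366)) = Mul(Add(Mul(15, Rational(1, 48)), -870), Add(Pow(-31, Rational(1, 2)), 366)) = Mul(Add(Rational(5, 16), -870), Add(Mul(I, Pow(31, Rational(1, 2))), 366)) = Mul(Rational(-13915, 16), Add(366, Mul(I, Pow(31, Rational(1, 2))))) = Add(Rational(-2546445, 8), Mul(Rational(-13915, 16), I, Pow(31, Rational(1, 2)))) ≈ Add(-3.1831e+5, Mul(-4842.2, I)))
Add(Mul(k, Pow(1850, -1)), Mul(-254, Pow(-2132, -1))) = Add(Mul(Add(Rational(-2546445, 8), Mul(Rational(-13915, 16), I, Pow(31, Rational(1, 2)))), Pow(1850, -1)), Mul(-254, Pow(-2132, -1))) = Add(Mul(Add(Rational(-2546445, 8), Mul(Rational(-13915, 16), I, Pow(31, Rational(1, 2)))), Rational(1, 1850)), Mul(-254, Rational(-1, 2132))) = Add(Add(Rational(-509289, 2960), Mul(Rational(-2783, 5920), I, Pow(31, Rational(1, 2)))), Rational(127, 1066)) = Add(Rational(-271263077, 1577680), Mul(Rational(-2783, 5920), I, Pow(31, Rational(1, 2))))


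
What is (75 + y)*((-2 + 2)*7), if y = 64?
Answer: 0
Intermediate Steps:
(75 + y)*((-2 + 2)*7) = (75 + 64)*((-2 + 2)*7) = 139*(0*7) = 139*0 = 0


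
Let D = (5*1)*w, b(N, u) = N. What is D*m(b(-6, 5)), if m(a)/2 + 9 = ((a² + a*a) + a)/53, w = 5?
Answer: -20550/53 ≈ -387.74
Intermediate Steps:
m(a) = -18 + 2*a/53 + 4*a²/53 (m(a) = -18 + 2*(((a² + a*a) + a)/53) = -18 + 2*(((a² + a²) + a)*(1/53)) = -18 + 2*((2*a² + a)*(1/53)) = -18 + 2*((a + 2*a²)*(1/53)) = -18 + 2*(a/53 + 2*a²/53) = -18 + (2*a/53 + 4*a²/53) = -18 + 2*a/53 + 4*a²/53)
D = 25 (D = (5*1)*5 = 5*5 = 25)
D*m(b(-6, 5)) = 25*(-18 + (2/53)*(-6) + (4/53)*(-6)²) = 25*(-18 - 12/53 + (4/53)*36) = 25*(-18 - 12/53 + 144/53) = 25*(-822/53) = -20550/53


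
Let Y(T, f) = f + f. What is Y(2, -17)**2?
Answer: 1156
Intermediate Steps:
Y(T, f) = 2*f
Y(2, -17)**2 = (2*(-17))**2 = (-34)**2 = 1156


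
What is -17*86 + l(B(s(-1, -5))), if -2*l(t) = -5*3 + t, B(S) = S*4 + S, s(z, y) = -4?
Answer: -2889/2 ≈ -1444.5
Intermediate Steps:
B(S) = 5*S (B(S) = 4*S + S = 5*S)
l(t) = 15/2 - t/2 (l(t) = -(-5*3 + t)/2 = -(-15 + t)/2 = 15/2 - t/2)
-17*86 + l(B(s(-1, -5))) = -17*86 + (15/2 - 5*(-4)/2) = -1462 + (15/2 - ½*(-20)) = -1462 + (15/2 + 10) = -1462 + 35/2 = -2889/2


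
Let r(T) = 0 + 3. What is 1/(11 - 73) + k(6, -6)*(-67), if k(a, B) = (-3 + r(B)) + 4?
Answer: -16617/62 ≈ -268.02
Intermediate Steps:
r(T) = 3
k(a, B) = 4 (k(a, B) = (-3 + 3) + 4 = 0 + 4 = 4)
1/(11 - 73) + k(6, -6)*(-67) = 1/(11 - 73) + 4*(-67) = 1/(-62) - 268 = -1/62 - 268 = -16617/62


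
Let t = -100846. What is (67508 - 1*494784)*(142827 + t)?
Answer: -17937473756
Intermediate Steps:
(67508 - 1*494784)*(142827 + t) = (67508 - 1*494784)*(142827 - 100846) = (67508 - 494784)*41981 = -427276*41981 = -17937473756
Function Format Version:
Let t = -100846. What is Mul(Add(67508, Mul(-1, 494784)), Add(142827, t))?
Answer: -17937473756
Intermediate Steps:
Mul(Add(67508, Mul(-1, 494784)), Add(142827, t)) = Mul(Add(67508, Mul(-1, 494784)), Add(142827, -100846)) = Mul(Add(67508, -494784), 41981) = Mul(-427276, 41981) = -17937473756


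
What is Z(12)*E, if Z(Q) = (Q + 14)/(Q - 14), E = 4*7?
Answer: -364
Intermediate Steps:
E = 28
Z(Q) = (14 + Q)/(-14 + Q)
Z(12)*E = ((14 + 12)/(-14 + 12))*28 = (26/(-2))*28 = -½*26*28 = -13*28 = -364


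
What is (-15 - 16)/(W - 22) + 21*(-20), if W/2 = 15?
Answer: -3391/8 ≈ -423.88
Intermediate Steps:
W = 30 (W = 2*15 = 30)
(-15 - 16)/(W - 22) + 21*(-20) = (-15 - 16)/(30 - 22) + 21*(-20) = -31/8 - 420 = -3391/8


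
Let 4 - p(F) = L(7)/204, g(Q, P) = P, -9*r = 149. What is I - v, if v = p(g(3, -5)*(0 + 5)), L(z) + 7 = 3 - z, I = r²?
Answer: 1487339/5508 ≈ 270.03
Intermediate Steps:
r = -149/9 (r = -⅑*149 = -149/9 ≈ -16.556)
I = 22201/81 (I = (-149/9)² = 22201/81 ≈ 274.09)
L(z) = -4 - z (L(z) = -7 + (3 - z) = -4 - z)
p(F) = 827/204 (p(F) = 4 - (-4 - 1*7)/204 = 4 - (-4 - 7)/204 = 4 - (-11)/204 = 4 - 1*(-11/204) = 4 + 11/204 = 827/204)
v = 827/204 ≈ 4.0539
I - v = 22201/81 - 1*827/204 = 22201/81 - 827/204 = 1487339/5508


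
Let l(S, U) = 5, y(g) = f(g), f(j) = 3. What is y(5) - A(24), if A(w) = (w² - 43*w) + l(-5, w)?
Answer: 454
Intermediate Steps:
y(g) = 3
A(w) = 5 + w² - 43*w (A(w) = (w² - 43*w) + 5 = 5 + w² - 43*w)
y(5) - A(24) = 3 - (5 + 24² - 43*24) = 3 - (5 + 576 - 1032) = 3 - 1*(-451) = 3 + 451 = 454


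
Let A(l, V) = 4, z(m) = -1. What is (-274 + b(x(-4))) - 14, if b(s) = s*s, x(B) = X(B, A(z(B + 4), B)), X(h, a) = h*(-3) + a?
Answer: -32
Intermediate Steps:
X(h, a) = a - 3*h (X(h, a) = -3*h + a = a - 3*h)
x(B) = 4 - 3*B
b(s) = s²
(-274 + b(x(-4))) - 14 = (-274 + (4 - 3*(-4))²) - 14 = (-274 + (4 + 12)²) - 14 = (-274 + 16²) - 14 = (-274 + 256) - 14 = -18 - 14 = -32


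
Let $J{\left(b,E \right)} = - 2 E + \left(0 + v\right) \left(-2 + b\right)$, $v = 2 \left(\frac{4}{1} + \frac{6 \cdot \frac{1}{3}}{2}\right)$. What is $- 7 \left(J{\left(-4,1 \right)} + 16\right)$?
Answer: $322$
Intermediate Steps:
$v = 10$ ($v = 2 \left(4 \cdot 1 + 6 \cdot \frac{1}{3} \cdot \frac{1}{2}\right) = 2 \left(4 + 2 \cdot \frac{1}{2}\right) = 2 \left(4 + 1\right) = 2 \cdot 5 = 10$)
$J{\left(b,E \right)} = -20 - 2 E + 10 b$ ($J{\left(b,E \right)} = - 2 E + \left(0 + 10\right) \left(-2 + b\right) = - 2 E + 10 \left(-2 + b\right) = - 2 E + \left(-20 + 10 b\right) = -20 - 2 E + 10 b$)
$- 7 \left(J{\left(-4,1 \right)} + 16\right) = - 7 \left(\left(-20 - 2 + 10 \left(-4\right)\right) + 16\right) = - 7 \left(\left(-20 - 2 - 40\right) + 16\right) = - 7 \left(-62 + 16\right) = \left(-7\right) \left(-46\right) = 322$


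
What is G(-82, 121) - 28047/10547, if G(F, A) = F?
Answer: -892901/10547 ≈ -84.659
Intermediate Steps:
G(-82, 121) - 28047/10547 = -82 - 28047/10547 = -892901/10547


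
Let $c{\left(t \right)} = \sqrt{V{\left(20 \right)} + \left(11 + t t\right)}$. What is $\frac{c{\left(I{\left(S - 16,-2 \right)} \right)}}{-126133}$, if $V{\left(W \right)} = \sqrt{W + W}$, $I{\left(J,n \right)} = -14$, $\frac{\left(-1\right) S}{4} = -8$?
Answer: $- \frac{\sqrt{207 + 2 \sqrt{10}}}{126133} \approx -0.0001158$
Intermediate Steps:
$S = 32$ ($S = \left(-4\right) \left(-8\right) = 32$)
$V{\left(W \right)} = \sqrt{2} \sqrt{W}$ ($V{\left(W \right)} = \sqrt{2 W} = \sqrt{2} \sqrt{W}$)
$c{\left(t \right)} = \sqrt{11 + t^{2} + 2 \sqrt{10}}$ ($c{\left(t \right)} = \sqrt{\sqrt{2} \sqrt{20} + \left(11 + t t\right)} = \sqrt{\sqrt{2} \cdot 2 \sqrt{5} + \left(11 + t^{2}\right)} = \sqrt{2 \sqrt{10} + \left(11 + t^{2}\right)} = \sqrt{11 + t^{2} + 2 \sqrt{10}}$)
$\frac{c{\left(I{\left(S - 16,-2 \right)} \right)}}{-126133} = \frac{\sqrt{11 + \left(-14\right)^{2} + 2 \sqrt{10}}}{-126133} = \sqrt{11 + 196 + 2 \sqrt{10}} \left(- \frac{1}{126133}\right) = \sqrt{207 + 2 \sqrt{10}} \left(- \frac{1}{126133}\right) = - \frac{\sqrt{207 + 2 \sqrt{10}}}{126133}$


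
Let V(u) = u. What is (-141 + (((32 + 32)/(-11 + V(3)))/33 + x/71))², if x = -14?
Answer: 109821320449/5489649 ≈ 20005.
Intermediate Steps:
(-141 + (((32 + 32)/(-11 + V(3)))/33 + x/71))² = (-141 + (((32 + 32)/(-11 + 3))/33 - 14/71))² = (-141 + ((64/(-8))*(1/33) - 14*1/71))² = (-141 + ((64*(-⅛))*(1/33) - 14/71))² = (-141 + (-8*1/33 - 14/71))² = (-141 + (-8/33 - 14/71))² = (-141 - 1030/2343)² = (-331393/2343)² = 109821320449/5489649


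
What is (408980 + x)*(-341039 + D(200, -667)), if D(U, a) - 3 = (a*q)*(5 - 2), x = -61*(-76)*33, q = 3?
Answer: -195024812752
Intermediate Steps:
x = 152988 (x = 4636*33 = 152988)
D(U, a) = 3 + 9*a (D(U, a) = 3 + (a*3)*(5 - 2) = 3 + (3*a)*3 = 3 + 9*a)
(408980 + x)*(-341039 + D(200, -667)) = (408980 + 152988)*(-341039 + (3 + 9*(-667))) = 561968*(-341039 + (3 - 6003)) = 561968*(-341039 - 6000) = 561968*(-347039) = -195024812752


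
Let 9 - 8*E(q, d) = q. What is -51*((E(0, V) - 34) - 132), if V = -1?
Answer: 67269/8 ≈ 8408.6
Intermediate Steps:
E(q, d) = 9/8 - q/8
-51*((E(0, V) - 34) - 132) = -51*(((9/8 - 1/8*0) - 34) - 132) = -51*(((9/8 + 0) - 34) - 132) = -51*((9/8 - 34) - 132) = -51*(-263/8 - 132) = -51*(-1319/8) = 67269/8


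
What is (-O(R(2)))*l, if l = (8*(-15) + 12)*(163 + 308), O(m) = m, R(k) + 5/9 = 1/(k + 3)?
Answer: -90432/5 ≈ -18086.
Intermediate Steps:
R(k) = -5/9 + 1/(3 + k) (R(k) = -5/9 + 1/(k + 3) = -5/9 + 1/(3 + k))
l = -50868 (l = (-120 + 12)*471 = -108*471 = -50868)
(-O(R(2)))*l = -(-6 - 5*2)/(9*(3 + 2))*(-50868) = -(-6 - 10)/(9*5)*(-50868) = -(-16)/(9*5)*(-50868) = -1*(-16/45)*(-50868) = (16/45)*(-50868) = -90432/5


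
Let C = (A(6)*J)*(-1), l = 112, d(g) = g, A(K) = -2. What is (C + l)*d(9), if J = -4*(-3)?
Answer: 1224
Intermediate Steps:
J = 12
C = 24 (C = -2*12*(-1) = -24*(-1) = 24)
(C + l)*d(9) = (24 + 112)*9 = 136*9 = 1224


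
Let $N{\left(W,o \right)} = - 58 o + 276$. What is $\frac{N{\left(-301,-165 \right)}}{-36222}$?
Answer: $- \frac{1641}{6037} \approx -0.27182$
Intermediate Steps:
$N{\left(W,o \right)} = 276 - 58 o$
$\frac{N{\left(-301,-165 \right)}}{-36222} = \frac{276 - -9570}{-36222} = \left(276 + 9570\right) \left(- \frac{1}{36222}\right) = 9846 \left(- \frac{1}{36222}\right) = - \frac{1641}{6037}$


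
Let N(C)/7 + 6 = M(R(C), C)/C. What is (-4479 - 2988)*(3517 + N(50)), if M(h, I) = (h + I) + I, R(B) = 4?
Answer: -651413613/25 ≈ -2.6057e+7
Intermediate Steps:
M(h, I) = h + 2*I (M(h, I) = (I + h) + I = h + 2*I)
N(C) = -42 + 7*(4 + 2*C)/C (N(C) = -42 + 7*((4 + 2*C)/C) = -42 + 7*(4 + 2*C)/C)
(-4479 - 2988)*(3517 + N(50)) = (-4479 - 2988)*(3517 + (-28 + 28/50)) = -7467*(3517 + (-28 + 28*(1/50))) = -7467*(3517 + (-28 + 14/25)) = -7467*(3517 - 686/25) = -7467*87239/25 = -651413613/25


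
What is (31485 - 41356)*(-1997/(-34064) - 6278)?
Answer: 2110931068445/34064 ≈ 6.1970e+7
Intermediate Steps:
(31485 - 41356)*(-1997/(-34064) - 6278) = -9871*(-1997*(-1/34064) - 6278) = -9871*(1997/34064 - 6278) = -9871*(-213851795/34064) = 2110931068445/34064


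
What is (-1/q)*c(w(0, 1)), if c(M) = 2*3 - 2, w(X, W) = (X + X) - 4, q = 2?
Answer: -2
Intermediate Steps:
w(X, W) = -4 + 2*X (w(X, W) = 2*X - 4 = -4 + 2*X)
c(M) = 4 (c(M) = 6 - 2 = 4)
(-1/q)*c(w(0, 1)) = (-1/2)*4 = ((½)*(-1))*4 = -½*4 = -2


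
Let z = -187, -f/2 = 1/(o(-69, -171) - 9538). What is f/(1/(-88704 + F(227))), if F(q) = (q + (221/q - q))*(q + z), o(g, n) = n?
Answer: -40253936/2203943 ≈ -18.264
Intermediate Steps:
f = 2/9709 (f = -2/(-171 - 9538) = -2/(-9709) = -2*(-1/9709) = 2/9709 ≈ 0.00020599)
F(q) = 221*(-187 + q)/q (F(q) = (q + (221/q - q))*(q - 187) = (q + (-q + 221/q))*(-187 + q) = (221/q)*(-187 + q) = 221*(-187 + q)/q)
f/(1/(-88704 + F(227))) = 2/(9709*(1/(-88704 + (221 - 41327/227)))) = 2/(9709*(1/(-88704 + 8840/227))) = 2/(9709*(1/(-20126968/227))) = 2/(9709*(-227/20126968)) = (2/9709)*(-20126968/227) = -40253936/2203943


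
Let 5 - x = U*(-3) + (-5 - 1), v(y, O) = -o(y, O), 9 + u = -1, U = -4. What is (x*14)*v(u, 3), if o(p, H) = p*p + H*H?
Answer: 1526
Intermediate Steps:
u = -10 (u = -9 - 1 = -10)
o(p, H) = H² + p² (o(p, H) = p² + H² = H² + p²)
v(y, O) = -O² - y² (v(y, O) = -(O² + y²) = -O² - y²)
x = -1 (x = 5 - (-4*(-3) + (-5 - 1)) = 5 - (12 - 6) = 5 - 1*6 = 5 - 6 = -1)
(x*14)*v(u, 3) = (-1*14)*(-1*3² - 1*(-10)²) = -14*(-1*9 - 1*100) = -14*(-9 - 100) = -14*(-109) = 1526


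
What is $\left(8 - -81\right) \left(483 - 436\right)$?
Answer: $4183$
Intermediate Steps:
$\left(8 - -81\right) \left(483 - 436\right) = \left(8 + 81\right) 47 = 89 \cdot 47 = 4183$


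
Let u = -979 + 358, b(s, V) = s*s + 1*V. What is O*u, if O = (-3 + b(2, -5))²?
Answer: -9936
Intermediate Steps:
b(s, V) = V + s² (b(s, V) = s² + V = V + s²)
u = -621
O = 16 (O = (-3 + (-5 + 2²))² = (-3 + (-5 + 4))² = (-3 - 1)² = (-4)² = 16)
O*u = 16*(-621) = -9936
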